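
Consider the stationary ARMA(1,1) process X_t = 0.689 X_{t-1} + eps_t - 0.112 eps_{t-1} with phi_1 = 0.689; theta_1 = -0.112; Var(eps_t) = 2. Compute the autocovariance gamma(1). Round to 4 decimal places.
\gamma(1) = 2.0274

Multiply the model equation by X_{t-k} and take expectations. With theta_0 = psi_0 = 1 and psi_j the MA(infinity) weights, this gives
  gamma(k) - sum_i phi_i gamma(k-i) = c_k,
  c_k = sigma^2 * sum_{j=k..q} theta_j psi_{j-k}   (c_k = 0 for k > q),
using gamma(-m) = gamma(m).
psi-weights needed (psi_j = theta_j + sum_i phi_i psi_{j-i}):
  psi_1 = theta_1 + phi_1 = -0.112 + (0.689) = 0.577
Right-hand sides:
  c_0 = sigma^2 (1 + theta_1 psi_1) = 2 * (1 + (-0.112)(0.577)) = 2 * 0.935376 = 1.870752
  c_1 = sigma^2 theta_1 = 2 * (-0.112) = -0.224
  c_2 = 0
Equations for k = 0 and k = 1 (AR order 1):
  gamma(0) = phi_1 gamma(1) + c_0
  gamma(1) = phi_1 gamma(0) + c_1
Substituting the second into the first: gamma(0) (1 - phi_1^2) = c_0 + phi_1 c_1, so
  gamma(0) = (c_0 + phi_1 c_1) / (1 - phi_1^2) = (1.870752 + (0.689)(-0.224)) / (1 - (0.689)^2) = 1.716416 / 0.525279 = 3.267627.
  gamma(1) = phi_1 gamma(0) + c_1 = (0.689)(3.267627) + (-0.224) = 2.027395.
Therefore gamma(1) = 2.0274 (to 4 decimal places).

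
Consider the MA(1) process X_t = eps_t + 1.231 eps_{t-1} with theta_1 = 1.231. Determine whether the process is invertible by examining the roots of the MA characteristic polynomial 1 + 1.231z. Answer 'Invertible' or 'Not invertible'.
\text{Not invertible}

The MA(q) characteristic polynomial is P(z) = 1 + 1.231z.
Invertibility requires all roots to lie outside the unit circle, i.e. |z| > 1 for every root.
This is linear in z: 1 + (1.231) z = 0  =>  z = -1/(1.231) = -0.812348,  |z| = 0.812348.
Moduli of all roots: 0.8123.
All moduli strictly greater than 1? No.
Verdict: Not invertible.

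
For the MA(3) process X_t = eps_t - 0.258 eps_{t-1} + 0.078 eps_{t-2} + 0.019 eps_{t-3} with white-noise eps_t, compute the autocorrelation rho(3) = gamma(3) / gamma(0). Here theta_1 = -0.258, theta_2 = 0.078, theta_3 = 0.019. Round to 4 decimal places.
\rho(3) = 0.0177

For an MA(q) process with theta_0 = 1, the autocovariance is
  gamma(k) = sigma^2 * sum_{i=0..q-k} theta_i * theta_{i+k},
and rho(k) = gamma(k) / gamma(0). Sigma^2 cancels.
  numerator   = (1)*(0.019) = 0.019.
  denominator = (1)^2 + (-0.258)^2 + (0.078)^2 + (0.019)^2 = 1.073009.
  rho(3) = 0.019 / 1.073009 = 0.0177.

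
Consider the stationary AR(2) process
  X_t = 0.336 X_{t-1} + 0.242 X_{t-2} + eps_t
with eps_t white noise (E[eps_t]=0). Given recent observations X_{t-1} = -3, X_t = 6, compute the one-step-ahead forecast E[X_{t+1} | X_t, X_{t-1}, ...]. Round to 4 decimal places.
E[X_{t+1} \mid \mathcal F_t] = 1.2900

For an AR(p) model X_t = c + sum_i phi_i X_{t-i} + eps_t, the
one-step-ahead conditional mean is
  E[X_{t+1} | X_t, ...] = c + sum_i phi_i X_{t+1-i}.
Substitute known values:
  E[X_{t+1} | ...] = (0.336) * (6) + (0.242) * (-3)
                   = 1.2900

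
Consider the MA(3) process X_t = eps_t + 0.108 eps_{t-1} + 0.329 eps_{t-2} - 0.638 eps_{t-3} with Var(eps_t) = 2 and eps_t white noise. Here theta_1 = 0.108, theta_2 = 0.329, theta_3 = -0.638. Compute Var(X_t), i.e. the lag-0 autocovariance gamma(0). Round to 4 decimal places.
\gamma(0) = 3.0539

For an MA(q) process X_t = eps_t + sum_i theta_i eps_{t-i} with
Var(eps_t) = sigma^2, the variance is
  gamma(0) = sigma^2 * (1 + sum_i theta_i^2).
  sum_i theta_i^2 = (0.108)^2 + (0.329)^2 + (-0.638)^2 = 0.011664 + 0.108241 + 0.407044 = 0.526949.
  gamma(0) = 2 * (1 + 0.526949) = 2 * 1.526949 = 3.053898, which rounds to 3.0539.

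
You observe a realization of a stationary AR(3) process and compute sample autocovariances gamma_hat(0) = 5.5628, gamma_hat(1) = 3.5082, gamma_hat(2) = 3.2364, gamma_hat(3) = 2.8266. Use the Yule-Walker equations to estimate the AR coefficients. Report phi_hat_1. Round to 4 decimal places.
\hat\phi_{1} = 0.4040

The Yule-Walker equations for an AR(p) process read, in matrix form,
  Gamma_p phi = r_p,   with   (Gamma_p)_{ij} = gamma(|i - j|),
                       (r_p)_i = gamma(i),   i,j = 1..p.
Substitute the sample gammas (Toeplitz matrix and right-hand side of size 3):
  Gamma_p = [[5.5628, 3.5082, 3.2364], [3.5082, 5.5628, 3.5082], [3.2364, 3.5082, 5.5628]]
  r_p     = [3.5082, 3.2364, 2.8266]
Written out (R1..R3):
  (R1) 5.5628 phi_1 + 3.5082 phi_2 + 3.2364 phi_3 = 3.5082
  (R2) 3.5082 phi_1 + 5.5628 phi_2 + 3.5082 phi_3 = 3.2364
  (R3) 3.2364 phi_1 + 3.5082 phi_2 + 5.5628 phi_3 = 2.8266
Gaussian elimination:
  R2 <- R2 - (3.5082/5.5628) R1 = R2 - (0.630654) R1:  3.350341 phi_2 + 1.467153 phi_3 = 1.023941
  R3 <- R3 - (3.2364/5.5628) R1 = R3 - (0.581793) R1:  1.467153 phi_2 + 3.679884 phi_3 = 0.785553
  R3 <- R3 - (1.467153/3.350341) R2 = R3 - (0.437911) R2:  3.037401 phi_3 = 0.337157
Back-substitution:
  phi_hat_3 = 0.337157 / 3.037401 = 0.111002
  phi_hat_2 = (1.023941 - (1.467153)(0.111002)) / 3.350341 = 0.257014
  phi_hat_1 = (3.5082 - (3.5082)(0.257014) - (3.2364)(0.111002)) / 5.5628 = 0.403987
So phi_hat = [0.4040, 0.2570, 0.1110].
Therefore phi_hat_1 = 0.4040.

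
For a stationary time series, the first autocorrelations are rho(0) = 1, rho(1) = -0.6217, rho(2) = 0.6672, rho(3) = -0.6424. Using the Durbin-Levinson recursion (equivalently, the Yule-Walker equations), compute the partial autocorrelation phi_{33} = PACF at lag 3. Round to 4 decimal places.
\phi_{33} = -0.2741

The PACF at lag k is phi_{kk}, the last component of the solution
to the Yule-Walker system G_k phi = r_k where
  (G_k)_{ij} = rho(|i - j|), (r_k)_i = rho(i), i,j = 1..k.
Equivalently, Durbin-Levinson gives phi_{kk} iteratively:
  phi_{11} = rho(1)
  phi_{kk} = [rho(k) - sum_{j=1..k-1} phi_{k-1,j} rho(k-j)]
            / [1 - sum_{j=1..k-1} phi_{k-1,j} rho(j)],
  phi_{k,j} = phi_{k-1,j} - phi_{kk} phi_{k-1,k-j},  j = 1..k-1.
Step k = 1:
  phi_11 = rho(1) = -0.6217.
Step k = 2:
  phi_22 = [rho(2) - phi_11 rho(1)] / [1 - phi_11 rho(1)] = [0.6672 - (-0.6217)(-0.6217)] / [1 - (-0.6217)(-0.6217)]
         = 0.28068911 / 0.61348911 = 0.457529.
  Update: phi_21 = phi_11 - phi_22 phi_11 = -0.6217 - (0.457529)(-0.6217) = -0.337254.
Step k = 3:
  phi_33 = [rho(3) - phi_21 rho(2) - phi_22 rho(1)] / [1 - phi_21 rho(1) - phi_22 rho(2)]
    numerator   = -0.6424 - (-0.337254)(0.6672) - (0.457529)(-0.6217) = -0.13293819
    denominator = 1 - (-0.337254)(-0.6217) - (0.457529)(0.6672) = 0.48506568
  phi_33 = -0.13293819 / 0.48506568 = -0.2741.
Therefore phi_{33} = -0.2741.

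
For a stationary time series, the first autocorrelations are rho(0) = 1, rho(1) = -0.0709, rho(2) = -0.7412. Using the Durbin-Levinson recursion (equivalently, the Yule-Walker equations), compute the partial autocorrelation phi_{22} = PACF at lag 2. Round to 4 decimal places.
\phi_{22} = -0.7500

The PACF at lag k is phi_{kk}, the last component of the solution
to the Yule-Walker system G_k phi = r_k where
  (G_k)_{ij} = rho(|i - j|), (r_k)_i = rho(i), i,j = 1..k.
Equivalently, Durbin-Levinson gives phi_{kk} iteratively:
  phi_{11} = rho(1)
  phi_{kk} = [rho(k) - sum_{j=1..k-1} phi_{k-1,j} rho(k-j)]
            / [1 - sum_{j=1..k-1} phi_{k-1,j} rho(j)],
  phi_{k,j} = phi_{k-1,j} - phi_{kk} phi_{k-1,k-j},  j = 1..k-1.
Step k = 1:
  phi_11 = rho(1) = -0.0709.
Step k = 2:
  phi_22 = [rho(2) - phi_11 rho(1)] / [1 - phi_11 rho(1)] = [-0.7412 - (-0.0709)(-0.0709)] / [1 - (-0.0709)(-0.0709)]
         = -0.74622681 / 0.99497319 = -0.75.
Therefore phi_{22} = -0.7500.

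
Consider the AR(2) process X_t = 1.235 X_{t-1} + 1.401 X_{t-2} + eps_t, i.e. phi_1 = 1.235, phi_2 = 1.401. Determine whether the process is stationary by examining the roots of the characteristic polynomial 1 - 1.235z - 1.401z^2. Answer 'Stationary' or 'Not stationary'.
\text{Not stationary}

The AR(p) characteristic polynomial is P(z) = 1 - 1.235z - 1.401z^2.
Stationarity requires all roots to lie outside the unit circle, i.e. |z| > 1 for every root.
Set 1 + (-1.235) z + (-1.401) z^2 = 0, i.e. a z^2 + b z + c = 0 with a = -1.401, b = -1.235, c = 1.
Discriminant D = b^2 - 4ac = (-1.235)^2 - 4*(-1.401)*1 = 1.525225 - (-5.604) = 7.129225.
D >= 0, so the roots are real: z = (-b +/- sqrt(D)) / (2a) = (1.235 +/- 2.670061) / (-2.802).
  z_1 = (1.235 + 2.670061) / (-2.802) = -1.3937,   |z_1| = 1.3937.
  z_2 = (1.235 - 2.670061) / (-2.802) = 0.5122,   |z_2| = 0.5122.
Moduli of all roots: 1.3937, 0.5122.
All moduli strictly greater than 1? No.
Verdict: Not stationary.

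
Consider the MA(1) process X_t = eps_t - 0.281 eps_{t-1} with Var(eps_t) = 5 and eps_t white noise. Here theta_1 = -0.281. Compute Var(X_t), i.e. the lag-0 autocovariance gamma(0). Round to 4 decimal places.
\gamma(0) = 5.3948

For an MA(q) process X_t = eps_t + sum_i theta_i eps_{t-i} with
Var(eps_t) = sigma^2, the variance is
  gamma(0) = sigma^2 * (1 + sum_i theta_i^2).
  sum_i theta_i^2 = (-0.281)^2 = 0.078961.
  gamma(0) = 5 * (1 + 0.078961) = 5 * 1.078961 = 5.394805, which rounds to 5.3948.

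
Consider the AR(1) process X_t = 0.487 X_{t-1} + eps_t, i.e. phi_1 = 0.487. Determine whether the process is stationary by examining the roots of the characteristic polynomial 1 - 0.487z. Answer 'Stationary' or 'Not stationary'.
\text{Stationary}

The AR(p) characteristic polynomial is P(z) = 1 - 0.487z.
Stationarity requires all roots to lie outside the unit circle, i.e. |z| > 1 for every root.
This is linear in z: 1 + (-0.487) z = 0  =>  z = -1/(-0.487) = 2.053388,  |z| = 2.053388.
Moduli of all roots: 2.0534.
All moduli strictly greater than 1? Yes.
Verdict: Stationary.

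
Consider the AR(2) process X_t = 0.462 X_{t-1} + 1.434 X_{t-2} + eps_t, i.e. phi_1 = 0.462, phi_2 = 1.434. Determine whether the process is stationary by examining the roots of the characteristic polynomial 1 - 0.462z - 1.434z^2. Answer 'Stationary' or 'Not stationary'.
\text{Not stationary}

The AR(p) characteristic polynomial is P(z) = 1 - 0.462z - 1.434z^2.
Stationarity requires all roots to lie outside the unit circle, i.e. |z| > 1 for every root.
Set 1 + (-0.462) z + (-1.434) z^2 = 0, i.e. a z^2 + b z + c = 0 with a = -1.434, b = -0.462, c = 1.
Discriminant D = b^2 - 4ac = (-0.462)^2 - 4*(-1.434)*1 = 0.213444 - (-5.736) = 5.949444.
D >= 0, so the roots are real: z = (-b +/- sqrt(D)) / (2a) = (0.462 +/- 2.439148) / (-2.868).
  z_1 = (0.462 + 2.439148) / (-2.868) = -1.0116,   |z_1| = 1.0116.
  z_2 = (0.462 - 2.439148) / (-2.868) = 0.6894,   |z_2| = 0.6894.
Moduli of all roots: 1.0116, 0.6894.
All moduli strictly greater than 1? No.
Verdict: Not stationary.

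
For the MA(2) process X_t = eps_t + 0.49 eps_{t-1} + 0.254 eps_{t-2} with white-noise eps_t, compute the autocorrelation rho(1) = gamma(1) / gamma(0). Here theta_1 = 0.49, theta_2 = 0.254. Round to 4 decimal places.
\rho(1) = 0.4710

For an MA(q) process with theta_0 = 1, the autocovariance is
  gamma(k) = sigma^2 * sum_{i=0..q-k} theta_i * theta_{i+k},
and rho(k) = gamma(k) / gamma(0). Sigma^2 cancels.
  numerator   = (1)*(0.49) + (0.49)*(0.254) = 0.61446.
  denominator = (1)^2 + (0.49)^2 + (0.254)^2 = 1.304616.
  rho(1) = 0.61446 / 1.304616 = 0.4710.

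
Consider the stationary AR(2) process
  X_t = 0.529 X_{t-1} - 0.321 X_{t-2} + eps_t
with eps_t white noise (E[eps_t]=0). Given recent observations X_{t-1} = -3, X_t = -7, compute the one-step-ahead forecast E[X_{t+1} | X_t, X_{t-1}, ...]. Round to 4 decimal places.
E[X_{t+1} \mid \mathcal F_t] = -2.7400

For an AR(p) model X_t = c + sum_i phi_i X_{t-i} + eps_t, the
one-step-ahead conditional mean is
  E[X_{t+1} | X_t, ...] = c + sum_i phi_i X_{t+1-i}.
Substitute known values:
  E[X_{t+1} | ...] = (0.529) * (-7) + (-0.321) * (-3)
                   = -2.7400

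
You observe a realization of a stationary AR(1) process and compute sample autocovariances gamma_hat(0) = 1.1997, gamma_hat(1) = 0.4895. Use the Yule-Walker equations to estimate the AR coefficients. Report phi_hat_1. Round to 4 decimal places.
\hat\phi_{1} = 0.4080

The Yule-Walker equations for an AR(p) process read, in matrix form,
  Gamma_p phi = r_p,   with   (Gamma_p)_{ij} = gamma(|i - j|),
                       (r_p)_i = gamma(i),   i,j = 1..p.
Substitute the sample gammas (Toeplitz matrix and right-hand side of size 1):
  Gamma_p = [[1.1997]]
  r_p     = [0.4895]
With p = 1 this is the single equation gamma(0) phi_1 = gamma(1):
  phi_hat_1 = gamma(1) / gamma(0) = 0.4895 / 1.1997 = 0.4080.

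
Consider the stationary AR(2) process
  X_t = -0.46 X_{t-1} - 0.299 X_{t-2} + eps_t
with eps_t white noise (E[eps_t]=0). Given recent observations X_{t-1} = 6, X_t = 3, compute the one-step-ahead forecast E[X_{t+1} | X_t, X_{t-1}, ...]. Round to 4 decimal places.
E[X_{t+1} \mid \mathcal F_t] = -3.1740

For an AR(p) model X_t = c + sum_i phi_i X_{t-i} + eps_t, the
one-step-ahead conditional mean is
  E[X_{t+1} | X_t, ...] = c + sum_i phi_i X_{t+1-i}.
Substitute known values:
  E[X_{t+1} | ...] = (-0.46) * (3) + (-0.299) * (6)
                   = -3.1740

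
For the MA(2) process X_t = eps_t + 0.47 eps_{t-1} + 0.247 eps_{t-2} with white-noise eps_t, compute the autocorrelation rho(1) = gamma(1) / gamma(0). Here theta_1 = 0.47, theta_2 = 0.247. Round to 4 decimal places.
\rho(1) = 0.4572

For an MA(q) process with theta_0 = 1, the autocovariance is
  gamma(k) = sigma^2 * sum_{i=0..q-k} theta_i * theta_{i+k},
and rho(k) = gamma(k) / gamma(0). Sigma^2 cancels.
  numerator   = (1)*(0.47) + (0.47)*(0.247) = 0.58609.
  denominator = (1)^2 + (0.47)^2 + (0.247)^2 = 1.281909.
  rho(1) = 0.58609 / 1.281909 = 0.4572.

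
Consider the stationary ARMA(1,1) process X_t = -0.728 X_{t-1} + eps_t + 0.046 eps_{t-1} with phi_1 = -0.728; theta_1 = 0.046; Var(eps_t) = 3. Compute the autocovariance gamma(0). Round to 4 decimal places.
\gamma(0) = 5.9688

Multiply the model equation by X_{t-k} and take expectations. With theta_0 = psi_0 = 1 and psi_j the MA(infinity) weights, this gives
  gamma(k) - sum_i phi_i gamma(k-i) = c_k,
  c_k = sigma^2 * sum_{j=k..q} theta_j psi_{j-k}   (c_k = 0 for k > q),
using gamma(-m) = gamma(m).
psi-weights needed (psi_j = theta_j + sum_i phi_i psi_{j-i}):
  psi_1 = theta_1 + phi_1 = 0.046 + (-0.728) = -0.682
Right-hand sides:
  c_0 = sigma^2 (1 + theta_1 psi_1) = 3 * (1 + (0.046)(-0.682)) = 3 * 0.968628 = 2.905884
  c_1 = sigma^2 theta_1 = 3 * (0.046) = 0.138
  c_2 = 0
Equations for k = 0 and k = 1 (AR order 1):
  gamma(0) = phi_1 gamma(1) + c_0
  gamma(1) = phi_1 gamma(0) + c_1
Substituting the second into the first: gamma(0) (1 - phi_1^2) = c_0 + phi_1 c_1, so
  gamma(0) = (c_0 + phi_1 c_1) / (1 - phi_1^2) = (2.905884 + (-0.728)(0.138)) / (1 - (-0.728)^2) = 2.80542 / 0.470016 = 5.968776.
Therefore gamma(0) = 5.9688 (to 4 decimal places).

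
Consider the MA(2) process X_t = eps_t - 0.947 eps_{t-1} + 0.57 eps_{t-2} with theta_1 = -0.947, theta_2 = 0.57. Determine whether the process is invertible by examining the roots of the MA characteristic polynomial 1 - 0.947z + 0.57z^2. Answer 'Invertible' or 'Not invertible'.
\text{Invertible}

The MA(q) characteristic polynomial is P(z) = 1 - 0.947z + 0.57z^2.
Invertibility requires all roots to lie outside the unit circle, i.e. |z| > 1 for every root.
Set 1 + (-0.947) z + (0.57) z^2 = 0, i.e. a z^2 + b z + c = 0 with a = 0.57, b = -0.947, c = 1.
Discriminant D = b^2 - 4ac = (-0.947)^2 - 4*(0.57)*1 = 0.896809 - (2.28) = -1.383191.
D < 0, so the roots are the complex-conjugate pair z = (-b +/- i sqrt(-D)) / (2a) = 0.8307 +/- 1.0317i.
For a conjugate pair |z|^2 = z * conj(z) = (product of roots) = c/a = 1/(0.57) = 1.754386, so |z| = sqrt(1.754386) = 1.3245 for both roots.
Moduli of all roots: 1.3245, 1.3245.
All moduli strictly greater than 1? Yes.
Verdict: Invertible.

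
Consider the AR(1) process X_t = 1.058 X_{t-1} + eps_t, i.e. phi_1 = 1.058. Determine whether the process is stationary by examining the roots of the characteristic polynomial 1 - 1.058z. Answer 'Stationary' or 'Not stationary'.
\text{Not stationary}

The AR(p) characteristic polynomial is P(z) = 1 - 1.058z.
Stationarity requires all roots to lie outside the unit circle, i.e. |z| > 1 for every root.
This is linear in z: 1 + (-1.058) z = 0  =>  z = -1/(-1.058) = 0.94518,  |z| = 0.94518.
Moduli of all roots: 0.9452.
All moduli strictly greater than 1? No.
Verdict: Not stationary.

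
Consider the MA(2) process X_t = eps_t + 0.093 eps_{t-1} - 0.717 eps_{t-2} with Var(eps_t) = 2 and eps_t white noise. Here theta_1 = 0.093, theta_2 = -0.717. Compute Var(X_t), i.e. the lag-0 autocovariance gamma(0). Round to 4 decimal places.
\gamma(0) = 3.0455

For an MA(q) process X_t = eps_t + sum_i theta_i eps_{t-i} with
Var(eps_t) = sigma^2, the variance is
  gamma(0) = sigma^2 * (1 + sum_i theta_i^2).
  sum_i theta_i^2 = (0.093)^2 + (-0.717)^2 = 0.008649 + 0.514089 = 0.522738.
  gamma(0) = 2 * (1 + 0.522738) = 2 * 1.522738 = 3.045476, which rounds to 3.0455.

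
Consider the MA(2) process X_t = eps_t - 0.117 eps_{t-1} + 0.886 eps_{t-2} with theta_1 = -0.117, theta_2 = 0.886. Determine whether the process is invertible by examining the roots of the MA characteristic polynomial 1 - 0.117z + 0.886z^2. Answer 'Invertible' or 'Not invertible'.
\text{Invertible}

The MA(q) characteristic polynomial is P(z) = 1 - 0.117z + 0.886z^2.
Invertibility requires all roots to lie outside the unit circle, i.e. |z| > 1 for every root.
Set 1 + (-0.117) z + (0.886) z^2 = 0, i.e. a z^2 + b z + c = 0 with a = 0.886, b = -0.117, c = 1.
Discriminant D = b^2 - 4ac = (-0.117)^2 - 4*(0.886)*1 = 0.013689 - (3.544) = -3.530311.
D < 0, so the roots are the complex-conjugate pair z = (-b +/- i sqrt(-D)) / (2a) = 0.066 +/- 1.0603i.
For a conjugate pair |z|^2 = z * conj(z) = (product of roots) = c/a = 1/(0.886) = 1.128668, so |z| = sqrt(1.128668) = 1.0624 for both roots.
Moduli of all roots: 1.0624, 1.0624.
All moduli strictly greater than 1? Yes.
Verdict: Invertible.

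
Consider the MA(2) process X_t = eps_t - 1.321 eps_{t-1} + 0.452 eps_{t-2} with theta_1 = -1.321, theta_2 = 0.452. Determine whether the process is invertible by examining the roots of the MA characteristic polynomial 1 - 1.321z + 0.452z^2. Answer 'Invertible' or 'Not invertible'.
\text{Invertible}

The MA(q) characteristic polynomial is P(z) = 1 - 1.321z + 0.452z^2.
Invertibility requires all roots to lie outside the unit circle, i.e. |z| > 1 for every root.
Set 1 + (-1.321) z + (0.452) z^2 = 0, i.e. a z^2 + b z + c = 0 with a = 0.452, b = -1.321, c = 1.
Discriminant D = b^2 - 4ac = (-1.321)^2 - 4*(0.452)*1 = 1.745041 - (1.808) = -0.062959.
D < 0, so the roots are the complex-conjugate pair z = (-b +/- i sqrt(-D)) / (2a) = 1.4613 +/- 0.2776i.
For a conjugate pair |z|^2 = z * conj(z) = (product of roots) = c/a = 1/(0.452) = 2.212389, so |z| = sqrt(2.212389) = 1.4874 for both roots.
Moduli of all roots: 1.4874, 1.4874.
All moduli strictly greater than 1? Yes.
Verdict: Invertible.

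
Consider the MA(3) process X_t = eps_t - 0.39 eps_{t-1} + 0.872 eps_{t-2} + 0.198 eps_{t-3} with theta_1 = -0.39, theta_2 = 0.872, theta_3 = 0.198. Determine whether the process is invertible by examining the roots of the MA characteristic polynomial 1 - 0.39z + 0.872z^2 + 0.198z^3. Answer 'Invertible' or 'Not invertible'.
\text{Invertible}

The MA(q) characteristic polynomial is P(z) = 1 - 0.39z + 0.872z^2 + 0.198z^3.
Invertibility requires all roots to lie outside the unit circle, i.e. |z| > 1 for every root.
Degree 3: look for a simple real root z0 first, then factor out (1 - z/z0) and solve the remaining quadratic.
Testing z0 = -5: P(-5) = 1 + (-0.39)(-5) + (0.872)(-5)^2 + (0.198)(-5)^3
  = 1 + (1.95) + (21.8) + (-24.75) = 0.  So z_0 = -5 is a root, |z_0| = 5.
Divide out the factor (1 + 0.2 z) = (1 - z/z0) (since 1/z0 = -0.2):
  P(z) = (1 + 0.2 z)(1 + (-0.59) z + (0.99) z^2)
  [check: z-coef -0.59 - (-0.2) = -0.39; z^2-coef 0.99 - (-0.2)(-0.59) = 0.872; z^3-coef -(-0.2)(0.99) = 0.198.]
Remaining roots from the quadratic factor 1 + (-0.59) z + (0.99) z^2:
  Set 1 + (-0.59) z + (0.99) z^2 = 0, i.e. a z^2 + b z + c = 0 with a = 0.99, b = -0.59, c = 1.
  Discriminant D = b^2 - 4ac = (-0.59)^2 - 4*(0.99)*1 = 0.3481 - (3.96) = -3.6119.
  D < 0, so the roots are the complex-conjugate pair z = (-b +/- i sqrt(-D)) / (2a) = 0.298 +/- 0.9598i.
  For a conjugate pair |z|^2 = z * conj(z) = (product of roots) = c/a = 1/(0.99) = 1.010101, so |z| = sqrt(1.010101) = 1.005 for both roots.
Moduli of all roots: 5.0000, 1.0050, 1.0050.
All moduli strictly greater than 1? Yes.
Verdict: Invertible.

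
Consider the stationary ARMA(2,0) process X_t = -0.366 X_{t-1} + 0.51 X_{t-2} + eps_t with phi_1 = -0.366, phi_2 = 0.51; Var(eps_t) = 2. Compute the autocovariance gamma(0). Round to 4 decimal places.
\gamma(0) = 6.1144

Multiply the model equation by X_{t-k} and take expectations. With theta_0 = psi_0 = 1 and psi_j the MA(infinity) weights, this gives
  gamma(k) - sum_i phi_i gamma(k-i) = c_k,
  c_k = sigma^2 * sum_{j=k..q} theta_j psi_{j-k}   (c_k = 0 for k > q),
using gamma(-m) = gamma(m).
Pure AR (q = 0): c_0 = sigma^2 = 2, c_k = 0 for k >= 1.
Equations for k = 0, 1, 2 (AR order 2, c_2 = 0):
  (E0) gamma(0) = phi_1 gamma(1) + phi_2 gamma(2) + c_0
  (E1) gamma(1) = phi_1 gamma(0) + phi_2 gamma(1) + c_1
  (E2) gamma(2) = phi_1 gamma(1) + phi_2 gamma(0)
From (E1): gamma(1) = A gamma(0) + B with
  A = phi_1 / (1 - phi_2) = -0.366 / 0.49 = -0.746939,   B = c_1 / (1 - phi_2) = 0 / 0.49 = 0.
Insert (E2) into (E0): gamma(0) (1 - phi_2^2) = phi_1 (1 + phi_2) gamma(1) + c_0.
  phi_1 (1 + phi_2) = (-0.366)(1.51) = -0.55266,   1 - phi_2^2 = 0.7399.
Replace gamma(1) by A gamma(0) + B and collect gamma(0):
  gamma(0) [0.7399 - (-0.55266)(-0.746939)] = c_0 = 2
  gamma(0) * 0.327097 = 2
  gamma(0) = 2 / 0.327097 = 6.114398.
Therefore gamma(0) = 6.1144 (to 4 decimal places).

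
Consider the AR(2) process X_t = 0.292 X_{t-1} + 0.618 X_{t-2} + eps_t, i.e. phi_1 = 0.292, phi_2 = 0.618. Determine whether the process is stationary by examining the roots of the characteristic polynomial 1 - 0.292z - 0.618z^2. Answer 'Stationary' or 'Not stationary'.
\text{Stationary}

The AR(p) characteristic polynomial is P(z) = 1 - 0.292z - 0.618z^2.
Stationarity requires all roots to lie outside the unit circle, i.e. |z| > 1 for every root.
Set 1 + (-0.292) z + (-0.618) z^2 = 0, i.e. a z^2 + b z + c = 0 with a = -0.618, b = -0.292, c = 1.
Discriminant D = b^2 - 4ac = (-0.292)^2 - 4*(-0.618)*1 = 0.085264 - (-2.472) = 2.557264.
D >= 0, so the roots are real: z = (-b +/- sqrt(D)) / (2a) = (0.292 +/- 1.599145) / (-1.236).
  z_1 = (0.292 + 1.599145) / (-1.236) = -1.5301,   |z_1| = 1.5301.
  z_2 = (0.292 - 1.599145) / (-1.236) = 1.0576,   |z_2| = 1.0576.
Moduli of all roots: 1.5301, 1.0576.
All moduli strictly greater than 1? Yes.
Verdict: Stationary.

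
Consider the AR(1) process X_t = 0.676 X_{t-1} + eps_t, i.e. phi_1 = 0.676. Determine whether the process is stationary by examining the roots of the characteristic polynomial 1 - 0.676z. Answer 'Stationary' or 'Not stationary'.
\text{Stationary}

The AR(p) characteristic polynomial is P(z) = 1 - 0.676z.
Stationarity requires all roots to lie outside the unit circle, i.e. |z| > 1 for every root.
This is linear in z: 1 + (-0.676) z = 0  =>  z = -1/(-0.676) = 1.47929,  |z| = 1.47929.
Moduli of all roots: 1.4793.
All moduli strictly greater than 1? Yes.
Verdict: Stationary.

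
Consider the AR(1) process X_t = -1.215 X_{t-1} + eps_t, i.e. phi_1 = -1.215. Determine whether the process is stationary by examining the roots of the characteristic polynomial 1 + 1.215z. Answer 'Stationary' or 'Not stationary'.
\text{Not stationary}

The AR(p) characteristic polynomial is P(z) = 1 + 1.215z.
Stationarity requires all roots to lie outside the unit circle, i.e. |z| > 1 for every root.
This is linear in z: 1 + (1.215) z = 0  =>  z = -1/(1.215) = -0.823045,  |z| = 0.823045.
Moduli of all roots: 0.8230.
All moduli strictly greater than 1? No.
Verdict: Not stationary.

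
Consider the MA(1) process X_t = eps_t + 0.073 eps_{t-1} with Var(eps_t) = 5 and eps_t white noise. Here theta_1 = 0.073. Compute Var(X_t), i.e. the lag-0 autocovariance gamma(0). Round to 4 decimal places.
\gamma(0) = 5.0266

For an MA(q) process X_t = eps_t + sum_i theta_i eps_{t-i} with
Var(eps_t) = sigma^2, the variance is
  gamma(0) = sigma^2 * (1 + sum_i theta_i^2).
  sum_i theta_i^2 = (0.073)^2 = 0.005329.
  gamma(0) = 5 * (1 + 0.005329) = 5 * 1.005329 = 5.026645, which rounds to 5.0266.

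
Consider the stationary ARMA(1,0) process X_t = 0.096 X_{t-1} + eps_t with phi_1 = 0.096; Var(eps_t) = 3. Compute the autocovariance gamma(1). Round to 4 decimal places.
\gamma(1) = 0.2907

Multiply the model equation by X_{t-k} and take expectations. With theta_0 = psi_0 = 1 and psi_j the MA(infinity) weights, this gives
  gamma(k) - sum_i phi_i gamma(k-i) = c_k,
  c_k = sigma^2 * sum_{j=k..q} theta_j psi_{j-k}   (c_k = 0 for k > q),
using gamma(-m) = gamma(m).
Pure AR (q = 0): c_0 = sigma^2 = 3, c_k = 0 for k >= 1.
Equations for k = 0 and k = 1 (AR order 1):
  gamma(0) = phi_1 gamma(1) + c_0
  gamma(1) = phi_1 gamma(0) + c_1
Substituting the second into the first: gamma(0) (1 - phi_1^2) = c_0 + phi_1 c_1, so
  gamma(0) = c_0 / (1 - phi_1^2) = 3 / (1 - (0.096)^2) = 3 / 0.990784 = 3.027905.
  gamma(1) = phi_1 gamma(0) = (0.096)(3.027905) = 0.290679.
Therefore gamma(1) = 0.2907 (to 4 decimal places).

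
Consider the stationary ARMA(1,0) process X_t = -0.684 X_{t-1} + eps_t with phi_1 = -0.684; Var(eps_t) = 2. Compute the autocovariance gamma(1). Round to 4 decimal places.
\gamma(1) = -2.5707

Multiply the model equation by X_{t-k} and take expectations. With theta_0 = psi_0 = 1 and psi_j the MA(infinity) weights, this gives
  gamma(k) - sum_i phi_i gamma(k-i) = c_k,
  c_k = sigma^2 * sum_{j=k..q} theta_j psi_{j-k}   (c_k = 0 for k > q),
using gamma(-m) = gamma(m).
Pure AR (q = 0): c_0 = sigma^2 = 2, c_k = 0 for k >= 1.
Equations for k = 0 and k = 1 (AR order 1):
  gamma(0) = phi_1 gamma(1) + c_0
  gamma(1) = phi_1 gamma(0) + c_1
Substituting the second into the first: gamma(0) (1 - phi_1^2) = c_0 + phi_1 c_1, so
  gamma(0) = c_0 / (1 - phi_1^2) = 2 / (1 - (-0.684)^2) = 2 / 0.532144 = 3.758381.
  gamma(1) = phi_1 gamma(0) = (-0.684)(3.758381) = -2.570733.
Therefore gamma(1) = -2.5707 (to 4 decimal places).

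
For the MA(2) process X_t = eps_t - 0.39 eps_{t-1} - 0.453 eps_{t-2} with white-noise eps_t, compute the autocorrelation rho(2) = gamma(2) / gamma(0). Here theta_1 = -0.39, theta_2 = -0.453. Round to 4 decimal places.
\rho(2) = -0.3337

For an MA(q) process with theta_0 = 1, the autocovariance is
  gamma(k) = sigma^2 * sum_{i=0..q-k} theta_i * theta_{i+k},
and rho(k) = gamma(k) / gamma(0). Sigma^2 cancels.
  numerator   = (1)*(-0.453) = -0.453.
  denominator = (1)^2 + (-0.39)^2 + (-0.453)^2 = 1.357309.
  rho(2) = -0.453 / 1.357309 = -0.3337.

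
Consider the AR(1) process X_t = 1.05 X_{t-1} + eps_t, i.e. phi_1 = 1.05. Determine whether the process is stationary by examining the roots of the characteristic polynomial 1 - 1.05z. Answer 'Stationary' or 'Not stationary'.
\text{Not stationary}

The AR(p) characteristic polynomial is P(z) = 1 - 1.05z.
Stationarity requires all roots to lie outside the unit circle, i.e. |z| > 1 for every root.
This is linear in z: 1 + (-1.05) z = 0  =>  z = -1/(-1.05) = 0.952381,  |z| = 0.952381.
Moduli of all roots: 0.9524.
All moduli strictly greater than 1? No.
Verdict: Not stationary.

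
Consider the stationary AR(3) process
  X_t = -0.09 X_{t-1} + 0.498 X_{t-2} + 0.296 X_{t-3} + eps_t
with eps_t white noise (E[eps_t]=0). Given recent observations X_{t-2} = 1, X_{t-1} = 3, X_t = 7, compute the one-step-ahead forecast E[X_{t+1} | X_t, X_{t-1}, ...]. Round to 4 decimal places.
E[X_{t+1} \mid \mathcal F_t] = 1.1600

For an AR(p) model X_t = c + sum_i phi_i X_{t-i} + eps_t, the
one-step-ahead conditional mean is
  E[X_{t+1} | X_t, ...] = c + sum_i phi_i X_{t+1-i}.
Substitute known values:
  E[X_{t+1} | ...] = (-0.09) * (7) + (0.498) * (3) + (0.296) * (1)
                   = 1.1600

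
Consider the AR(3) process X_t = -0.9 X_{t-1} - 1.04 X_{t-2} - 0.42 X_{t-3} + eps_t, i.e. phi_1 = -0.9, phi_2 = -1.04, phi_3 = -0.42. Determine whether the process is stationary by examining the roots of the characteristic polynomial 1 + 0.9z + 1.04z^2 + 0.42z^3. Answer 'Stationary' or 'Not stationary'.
\text{Stationary}

The AR(p) characteristic polynomial is P(z) = 1 + 0.9z + 1.04z^2 + 0.42z^3.
Stationarity requires all roots to lie outside the unit circle, i.e. |z| > 1 for every root.
Degree 3: look for a simple real root z0 first, then factor out (1 - z/z0) and solve the remaining quadratic.
Testing z0 = -2: P(-2) = 1 + (0.9)(-2) + (1.04)(-2)^2 + (0.42)(-2)^3
  = 1 + (-1.8) + (4.16) + (-3.36) = 0.  So z_0 = -2 is a root, |z_0| = 2.
Divide out the factor (1 + 0.5 z) = (1 - z/z0) (since 1/z0 = -0.5):
  P(z) = (1 + 0.5 z)(1 + (0.4) z + (0.84) z^2)
  [check: z-coef 0.4 - (-0.5) = 0.9; z^2-coef 0.84 - (-0.5)(0.4) = 1.04; z^3-coef -(-0.5)(0.84) = 0.42.]
Remaining roots from the quadratic factor 1 + (0.4) z + (0.84) z^2:
  Set 1 + (0.4) z + (0.84) z^2 = 0, i.e. a z^2 + b z + c = 0 with a = 0.84, b = 0.4, c = 1.
  Discriminant D = b^2 - 4ac = (0.4)^2 - 4*(0.84)*1 = 0.16 - (3.36) = -3.2.
  D < 0, so the roots are the complex-conjugate pair z = (-b +/- i sqrt(-D)) / (2a) = -0.2381 +/- 1.0648i.
  For a conjugate pair |z|^2 = z * conj(z) = (product of roots) = c/a = 1/(0.84) = 1.190476, so |z| = sqrt(1.190476) = 1.0911 for both roots.
Moduli of all roots: 2.0000, 1.0911, 1.0911.
All moduli strictly greater than 1? Yes.
Verdict: Stationary.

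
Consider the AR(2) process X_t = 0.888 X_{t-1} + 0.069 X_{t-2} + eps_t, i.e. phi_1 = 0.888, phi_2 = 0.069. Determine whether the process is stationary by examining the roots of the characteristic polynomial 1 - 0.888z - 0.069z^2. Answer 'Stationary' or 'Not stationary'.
\text{Stationary}

The AR(p) characteristic polynomial is P(z) = 1 - 0.888z - 0.069z^2.
Stationarity requires all roots to lie outside the unit circle, i.e. |z| > 1 for every root.
Set 1 + (-0.888) z + (-0.069) z^2 = 0, i.e. a z^2 + b z + c = 0 with a = -0.069, b = -0.888, c = 1.
Discriminant D = b^2 - 4ac = (-0.888)^2 - 4*(-0.069)*1 = 0.788544 - (-0.276) = 1.064544.
D >= 0, so the roots are real: z = (-b +/- sqrt(D)) / (2a) = (0.888 +/- 1.031767) / (-0.138).
  z_1 = (0.888 + 1.031767) / (-0.138) = -13.9114,   |z_1| = 13.9114.
  z_2 = (0.888 - 1.031767) / (-0.138) = 1.0418,   |z_2| = 1.0418.
Moduli of all roots: 13.9114, 1.0418.
All moduli strictly greater than 1? Yes.
Verdict: Stationary.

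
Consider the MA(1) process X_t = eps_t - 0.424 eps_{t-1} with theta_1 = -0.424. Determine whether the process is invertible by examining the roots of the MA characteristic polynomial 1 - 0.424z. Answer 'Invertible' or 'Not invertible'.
\text{Invertible}

The MA(q) characteristic polynomial is P(z) = 1 - 0.424z.
Invertibility requires all roots to lie outside the unit circle, i.e. |z| > 1 for every root.
This is linear in z: 1 + (-0.424) z = 0  =>  z = -1/(-0.424) = 2.358491,  |z| = 2.358491.
Moduli of all roots: 2.3585.
All moduli strictly greater than 1? Yes.
Verdict: Invertible.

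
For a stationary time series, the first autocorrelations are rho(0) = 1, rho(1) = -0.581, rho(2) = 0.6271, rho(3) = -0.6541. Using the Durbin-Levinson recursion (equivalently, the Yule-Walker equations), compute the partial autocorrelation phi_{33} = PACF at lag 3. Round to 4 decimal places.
\phi_{33} = -0.3640

The PACF at lag k is phi_{kk}, the last component of the solution
to the Yule-Walker system G_k phi = r_k where
  (G_k)_{ij} = rho(|i - j|), (r_k)_i = rho(i), i,j = 1..k.
Equivalently, Durbin-Levinson gives phi_{kk} iteratively:
  phi_{11} = rho(1)
  phi_{kk} = [rho(k) - sum_{j=1..k-1} phi_{k-1,j} rho(k-j)]
            / [1 - sum_{j=1..k-1} phi_{k-1,j} rho(j)],
  phi_{k,j} = phi_{k-1,j} - phi_{kk} phi_{k-1,k-j},  j = 1..k-1.
Step k = 1:
  phi_11 = rho(1) = -0.581.
Step k = 2:
  phi_22 = [rho(2) - phi_11 rho(1)] / [1 - phi_11 rho(1)] = [0.6271 - (-0.581)(-0.581)] / [1 - (-0.581)(-0.581)]
         = 0.289539 / 0.662439 = 0.43708.
  Update: phi_21 = phi_11 - phi_22 phi_11 = -0.581 - (0.43708)(-0.581) = -0.327056.
Step k = 3:
  phi_33 = [rho(3) - phi_21 rho(2) - phi_22 rho(1)] / [1 - phi_21 rho(1) - phi_22 rho(2)]
    numerator   = -0.6541 - (-0.327056)(0.6271) - (0.43708)(-0.581) = -0.19505932
    denominator = 1 - (-0.327056)(-0.581) - (0.43708)(0.6271) = 0.53588722
  phi_33 = -0.19505932 / 0.53588722 = -0.364.
Therefore phi_{33} = -0.3640.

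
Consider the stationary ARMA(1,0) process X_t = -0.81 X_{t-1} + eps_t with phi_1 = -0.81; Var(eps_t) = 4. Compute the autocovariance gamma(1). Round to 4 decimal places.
\gamma(1) = -9.4213

Multiply the model equation by X_{t-k} and take expectations. With theta_0 = psi_0 = 1 and psi_j the MA(infinity) weights, this gives
  gamma(k) - sum_i phi_i gamma(k-i) = c_k,
  c_k = sigma^2 * sum_{j=k..q} theta_j psi_{j-k}   (c_k = 0 for k > q),
using gamma(-m) = gamma(m).
Pure AR (q = 0): c_0 = sigma^2 = 4, c_k = 0 for k >= 1.
Equations for k = 0 and k = 1 (AR order 1):
  gamma(0) = phi_1 gamma(1) + c_0
  gamma(1) = phi_1 gamma(0) + c_1
Substituting the second into the first: gamma(0) (1 - phi_1^2) = c_0 + phi_1 c_1, so
  gamma(0) = c_0 / (1 - phi_1^2) = 4 / (1 - (-0.81)^2) = 4 / 0.3439 = 11.631288.
  gamma(1) = phi_1 gamma(0) = (-0.81)(11.631288) = -9.421343.
Therefore gamma(1) = -9.4213 (to 4 decimal places).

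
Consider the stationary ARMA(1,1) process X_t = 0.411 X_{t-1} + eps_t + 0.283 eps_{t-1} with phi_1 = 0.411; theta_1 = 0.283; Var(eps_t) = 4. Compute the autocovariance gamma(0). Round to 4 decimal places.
\gamma(0) = 6.3181

Multiply the model equation by X_{t-k} and take expectations. With theta_0 = psi_0 = 1 and psi_j the MA(infinity) weights, this gives
  gamma(k) - sum_i phi_i gamma(k-i) = c_k,
  c_k = sigma^2 * sum_{j=k..q} theta_j psi_{j-k}   (c_k = 0 for k > q),
using gamma(-m) = gamma(m).
psi-weights needed (psi_j = theta_j + sum_i phi_i psi_{j-i}):
  psi_1 = theta_1 + phi_1 = 0.283 + (0.411) = 0.694
Right-hand sides:
  c_0 = sigma^2 (1 + theta_1 psi_1) = 4 * (1 + (0.283)(0.694)) = 4 * 1.196402 = 4.785608
  c_1 = sigma^2 theta_1 = 4 * (0.283) = 1.132
  c_2 = 0
Equations for k = 0 and k = 1 (AR order 1):
  gamma(0) = phi_1 gamma(1) + c_0
  gamma(1) = phi_1 gamma(0) + c_1
Substituting the second into the first: gamma(0) (1 - phi_1^2) = c_0 + phi_1 c_1, so
  gamma(0) = (c_0 + phi_1 c_1) / (1 - phi_1^2) = (4.785608 + (0.411)(1.132)) / (1 - (0.411)^2) = 5.25086 / 0.831079 = 6.318124.
Therefore gamma(0) = 6.3181 (to 4 decimal places).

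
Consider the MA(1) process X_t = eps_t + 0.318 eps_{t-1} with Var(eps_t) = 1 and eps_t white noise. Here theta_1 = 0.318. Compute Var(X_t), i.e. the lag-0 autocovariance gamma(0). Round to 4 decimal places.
\gamma(0) = 1.1011

For an MA(q) process X_t = eps_t + sum_i theta_i eps_{t-i} with
Var(eps_t) = sigma^2, the variance is
  gamma(0) = sigma^2 * (1 + sum_i theta_i^2).
  sum_i theta_i^2 = (0.318)^2 = 0.101124.
  gamma(0) = 1 * (1 + 0.101124) = 1 * 1.101124 = 1.101124, which rounds to 1.1011.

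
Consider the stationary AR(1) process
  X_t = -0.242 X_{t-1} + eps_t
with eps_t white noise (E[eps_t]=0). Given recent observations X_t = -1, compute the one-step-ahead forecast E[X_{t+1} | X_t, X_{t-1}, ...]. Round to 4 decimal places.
E[X_{t+1} \mid \mathcal F_t] = 0.2420

For an AR(p) model X_t = c + sum_i phi_i X_{t-i} + eps_t, the
one-step-ahead conditional mean is
  E[X_{t+1} | X_t, ...] = c + sum_i phi_i X_{t+1-i}.
Substitute known values:
  E[X_{t+1} | ...] = (-0.242) * (-1)
                   = 0.2420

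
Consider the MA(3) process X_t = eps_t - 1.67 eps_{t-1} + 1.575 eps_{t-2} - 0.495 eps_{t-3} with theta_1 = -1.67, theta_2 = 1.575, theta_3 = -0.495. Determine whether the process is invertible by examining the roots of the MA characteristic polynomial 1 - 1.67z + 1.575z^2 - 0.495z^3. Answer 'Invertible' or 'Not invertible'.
\text{Invertible}

The MA(q) characteristic polynomial is P(z) = 1 - 1.67z + 1.575z^2 - 0.495z^3.
Invertibility requires all roots to lie outside the unit circle, i.e. |z| > 1 for every root.
Degree 3: look for a simple real root z0 first, then factor out (1 - z/z0) and solve the remaining quadratic.
Testing z0 = 2: P(2) = 1 + (-1.67)(2) + (1.575)(2)^2 + (-0.495)(2)^3
  = 1 + (-3.34) + (6.3) + (-3.96) = 0.  So z_0 = 2 is a root, |z_0| = 2.
Divide out the factor (1 - 0.5 z) = (1 - z/z0) (since 1/z0 = 0.5):
  P(z) = (1 - 0.5 z)(1 + (-1.17) z + (0.99) z^2)
  [check: z-coef -1.17 - (0.5) = -1.67; z^2-coef 0.99 - (0.5)(-1.17) = 1.575; z^3-coef -(0.5)(0.99) = -0.495.]
Remaining roots from the quadratic factor 1 + (-1.17) z + (0.99) z^2:
  Set 1 + (-1.17) z + (0.99) z^2 = 0, i.e. a z^2 + b z + c = 0 with a = 0.99, b = -1.17, c = 1.
  Discriminant D = b^2 - 4ac = (-1.17)^2 - 4*(0.99)*1 = 1.3689 - (3.96) = -2.5911.
  D < 0, so the roots are the complex-conjugate pair z = (-b +/- i sqrt(-D)) / (2a) = 0.5909 +/- 0.813i.
  For a conjugate pair |z|^2 = z * conj(z) = (product of roots) = c/a = 1/(0.99) = 1.010101, so |z| = sqrt(1.010101) = 1.005 for both roots.
Moduli of all roots: 2.0000, 1.0050, 1.0050.
All moduli strictly greater than 1? Yes.
Verdict: Invertible.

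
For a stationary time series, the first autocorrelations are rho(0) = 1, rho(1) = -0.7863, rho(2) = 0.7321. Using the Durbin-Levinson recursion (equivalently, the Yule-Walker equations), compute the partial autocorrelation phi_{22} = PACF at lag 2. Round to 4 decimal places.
\phi_{22} = 0.2982

The PACF at lag k is phi_{kk}, the last component of the solution
to the Yule-Walker system G_k phi = r_k where
  (G_k)_{ij} = rho(|i - j|), (r_k)_i = rho(i), i,j = 1..k.
Equivalently, Durbin-Levinson gives phi_{kk} iteratively:
  phi_{11} = rho(1)
  phi_{kk} = [rho(k) - sum_{j=1..k-1} phi_{k-1,j} rho(k-j)]
            / [1 - sum_{j=1..k-1} phi_{k-1,j} rho(j)],
  phi_{k,j} = phi_{k-1,j} - phi_{kk} phi_{k-1,k-j},  j = 1..k-1.
Step k = 1:
  phi_11 = rho(1) = -0.7863.
Step k = 2:
  phi_22 = [rho(2) - phi_11 rho(1)] / [1 - phi_11 rho(1)] = [0.7321 - (-0.7863)(-0.7863)] / [1 - (-0.7863)(-0.7863)]
         = 0.11383231 / 0.38173231 = 0.2982.
Therefore phi_{22} = 0.2982.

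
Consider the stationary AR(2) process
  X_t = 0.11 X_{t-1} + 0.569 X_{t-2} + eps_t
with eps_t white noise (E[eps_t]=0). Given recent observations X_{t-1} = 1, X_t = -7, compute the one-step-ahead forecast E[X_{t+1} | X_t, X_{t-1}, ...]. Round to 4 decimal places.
E[X_{t+1} \mid \mathcal F_t] = -0.2010

For an AR(p) model X_t = c + sum_i phi_i X_{t-i} + eps_t, the
one-step-ahead conditional mean is
  E[X_{t+1} | X_t, ...] = c + sum_i phi_i X_{t+1-i}.
Substitute known values:
  E[X_{t+1} | ...] = (0.11) * (-7) + (0.569) * (1)
                   = -0.2010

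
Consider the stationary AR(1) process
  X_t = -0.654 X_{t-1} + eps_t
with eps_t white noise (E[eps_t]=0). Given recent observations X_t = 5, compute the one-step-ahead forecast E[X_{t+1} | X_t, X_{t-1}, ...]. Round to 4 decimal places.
E[X_{t+1} \mid \mathcal F_t] = -3.2700

For an AR(p) model X_t = c + sum_i phi_i X_{t-i} + eps_t, the
one-step-ahead conditional mean is
  E[X_{t+1} | X_t, ...] = c + sum_i phi_i X_{t+1-i}.
Substitute known values:
  E[X_{t+1} | ...] = (-0.654) * (5)
                   = -3.2700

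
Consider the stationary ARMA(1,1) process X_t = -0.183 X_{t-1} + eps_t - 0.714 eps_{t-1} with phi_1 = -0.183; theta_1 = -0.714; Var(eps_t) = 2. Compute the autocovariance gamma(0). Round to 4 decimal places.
\gamma(0) = 3.6650

Multiply the model equation by X_{t-k} and take expectations. With theta_0 = psi_0 = 1 and psi_j the MA(infinity) weights, this gives
  gamma(k) - sum_i phi_i gamma(k-i) = c_k,
  c_k = sigma^2 * sum_{j=k..q} theta_j psi_{j-k}   (c_k = 0 for k > q),
using gamma(-m) = gamma(m).
psi-weights needed (psi_j = theta_j + sum_i phi_i psi_{j-i}):
  psi_1 = theta_1 + phi_1 = -0.714 + (-0.183) = -0.897
Right-hand sides:
  c_0 = sigma^2 (1 + theta_1 psi_1) = 2 * (1 + (-0.714)(-0.897)) = 2 * 1.640458 = 3.280916
  c_1 = sigma^2 theta_1 = 2 * (-0.714) = -1.428
  c_2 = 0
Equations for k = 0 and k = 1 (AR order 1):
  gamma(0) = phi_1 gamma(1) + c_0
  gamma(1) = phi_1 gamma(0) + c_1
Substituting the second into the first: gamma(0) (1 - phi_1^2) = c_0 + phi_1 c_1, so
  gamma(0) = (c_0 + phi_1 c_1) / (1 - phi_1^2) = (3.280916 + (-0.183)(-1.428)) / (1 - (-0.183)^2) = 3.54224 / 0.966511 = 3.664976.
Therefore gamma(0) = 3.6650 (to 4 decimal places).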